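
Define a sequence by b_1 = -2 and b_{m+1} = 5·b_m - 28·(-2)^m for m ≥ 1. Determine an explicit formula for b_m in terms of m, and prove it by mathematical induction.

b_m = (-2)^(m + 2) + 6·5^(m - 1)

Computing the first terms: b_1 = -2, b_2 = 46, b_3 = 118. This suggests b_m = (-2)^(m + 2) + 6·5^(m - 1).
Base case (m = 1): the formula gives -2 = -2 = b_1.
Inductive step: suppose the statement holds for some r ≥ 1, so b_r = (-2)^(r + 2) + 6·5^(r - 1).
Then b_{r+1} = 5·b_r - 28·(-2)^r = 5·((-2)^(r + 2) + 6·5^(r - 1)) - 28·(-2)^r = (-2)^(r + 3) + 6·5^r = (-2)^((r+1) + 2) + 6·5^((r+1) - 1),
which is the claimed formula at m = r+1.
Hence, by induction on m, the claim holds for every m ≥ 1.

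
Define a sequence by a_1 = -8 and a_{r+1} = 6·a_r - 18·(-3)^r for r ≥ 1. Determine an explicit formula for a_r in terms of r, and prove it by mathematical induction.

a_r = 2(-3)^r - 2·6^(r - 1)

Computing the first terms: a_1 = -8, a_2 = 6, a_3 = -126. This suggests a_r = 2(-3)^r - 2·6^(r - 1).
When r = 1: the formula gives -8 = -8 = a_1.
Inductive step: assume the claim holds for r = j, so a_j = 2(-3)^j - 2·6^(j - 1).
Then a_{j+1} = 6·a_j - 18·(-3)^j = 6·(2(-3)^j - 2·6^(j - 1)) - 18·(-3)^j = 2(-3)^(j + 1) - 2·6^j = 2(-3)^(j+1) - 2·6^((j+1) - 1),
which is the claimed formula at r = j+1.
By the principle of mathematical induction, the result holds for all r ≥ 1.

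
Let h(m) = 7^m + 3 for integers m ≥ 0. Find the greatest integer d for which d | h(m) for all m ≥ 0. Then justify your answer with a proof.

d = 2

Computing the first values: h(0) = 4 and h(1) = 10; gcd(4, 10) = 2, so d ≤ 2.
We prove 2 | 7^m + 3 for all m ≥ 0 by induction on m.
Base step (m = 0): h(0) = 4 = 2·(2), so 2 | h(0).
For the inductive step, assume it holds for an arbitrary r ≥ 0, i.e. 2 | h(r). Then
h(r+1) = 7^(r+1) + 3 = 7·(7^r + 3) - 18 = 7·h(r) - 18. The first term is divisible by 2 by the inductive hypothesis, and -18 is divisible by 2. Hence 2 | h(r+1).
By the principle of mathematical induction, the result holds for all m ≥ 0.
Therefore the largest such d is 2.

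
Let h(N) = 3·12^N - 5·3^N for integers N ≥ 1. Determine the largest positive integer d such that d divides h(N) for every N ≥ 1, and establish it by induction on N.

d = 3

Computing the first values: h(1) = 21 and h(2) = 387; gcd(21, 387) = 3, so d ≤ 3.
We prove 3 | 3·12^N - 5·3^N for all N ≥ 1 by induction on N.
For the base case N = 1: h(1) = 21 = 3·(7), so 3 | h(1).
Suppose the result is true for N = i, i.e. 3 | h(i). Then
h(i+1) − 12·h(i) = (3·12^(i+1) - 5·3^(i+1)) − 12·(3·12^i - 5·3^i) = (-5)·3^i·(3 − 12) = (45)·3^i. Since 3 | h(i) by the inductive hypothesis, 3 | 12·h(i); and 3 | 45 since 45 = 3·15. Therefore 3 | h(i+1).
By the principle of mathematical induction, the result holds for all N ≥ 1.
Therefore the largest such d is 3.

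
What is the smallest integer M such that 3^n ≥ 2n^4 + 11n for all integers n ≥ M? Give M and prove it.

M = 9

At n = 8: 6561 < 8280, so the inequality fails and M ≥ 9. We prove 3^n ≥ 2n^4 + 11n for all n ≥ 9.
For the base case n = 9: 3^n = 19683 and 2n^4 + 11n = 13221, so 19683 ≥ 13221.
Suppose the result is true for n = r, so 3^r ≥ 2r^4 + 11r.
Then 3^(r + 1) = 3·(3^r) ≥ 3·(2r^4 + 11r).
Also, for r ≥ 9 we have 3·(2r^4 + 11r) ≥ 2(r+1)^4 + 11(r+1), since 3·(2r^4 + 11r) − (2(r+1)^4 + 11(r+1)) = 4r^4 - 8r^3 - 12r^2 + 14r - 13, which is nonnegative for all r ≥ 9.
Combining, 3^(r + 1) ≥ 2(r+1)^4 + 11(r+1).
By the principle of mathematical induction, the result holds for all n ≥ 9.
Hence the smallest such M is 9.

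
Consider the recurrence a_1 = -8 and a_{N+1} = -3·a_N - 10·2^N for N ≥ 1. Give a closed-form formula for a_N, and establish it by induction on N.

a_N = -4(-3)^(N - 1) - 2^(N + 1)

Computing the first terms: a_1 = -8, a_2 = 4, a_3 = -52. This suggests a_N = -4(-3)^(N - 1) - 2^(N + 1).
Base case (N = 1): the formula gives -8 = -8 = a_1.
For the inductive step, assume it holds for an arbitrary p ≥ 1, so a_p = -4(-3)^(p - 1) - 2^(p + 1).
Then a_{p+1} = -3·a_p - 10·2^p = -3·(-4(-3)^(p - 1) - 2^(p + 1)) - 10·2^p = -4(-3)^p - 2^(p + 2) = -4(-3)^((p+1) - 1) - 2^((p+1) + 1),
which is the claimed formula at N = p+1.
By the principle of mathematical induction, the result holds for all N ≥ 1.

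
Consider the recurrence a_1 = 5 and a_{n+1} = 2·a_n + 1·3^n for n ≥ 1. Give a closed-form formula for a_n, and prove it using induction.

a_n = 2^n + 3^n

Computing the first terms: a_1 = 5, a_2 = 13, a_3 = 35. This suggests a_n = 2^n + 3^n.
For the base case n = 1: the formula gives 5 = 5 = a_1.
Inductive step: assume the claim holds for n = p, so a_p = 2^p + 3^p.
Then a_{p+1} = 2·a_p + 1·3^p = 2·(2^p + 3^p) + 1·3^p = 2^(p + 1) + 3^(p + 1),
which is the claimed formula at n = p+1.
Hence, by induction on n, the claim holds for every n ≥ 1.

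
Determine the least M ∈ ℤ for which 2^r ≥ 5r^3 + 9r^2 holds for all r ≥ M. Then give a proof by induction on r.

M = 14

At r = 13: 8192 < 12506, so the inequality fails and M ≥ 14. We prove 2^r ≥ 5r^3 + 9r^2 for all r ≥ 14.
When r = 14: 2^r = 16384 and 5r^3 + 9r^2 = 15484, so 16384 ≥ 15484.
Inductive step: assume the claim holds for r = i, so 2^i ≥ 5i^3 + 9i^2.
Then 2^(i + 1) = 2·(2^i) ≥ 2·(5i^3 + 9i^2).
Also, for i ≥ 14 we have 2·(5i^3 + 9i^2) ≥ 5(i+1)^3 + 9(i+1)^2, since 2·(5i^3 + 9i^2) − (5(i+1)^3 + 9(i+1)^2) = 5i^3 - 6i^2 - 33i - 14, which is nonnegative for all i ≥ 14.
Combining, 2^(i + 1) ≥ 5(i+1)^3 + 9(i+1)^2.
Hence, by induction on r, the claim holds for every r ≥ 14.
Hence the smallest such M is 14.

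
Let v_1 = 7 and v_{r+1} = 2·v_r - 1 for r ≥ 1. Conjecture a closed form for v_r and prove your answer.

v_r = 3·2^r + 1

Computing the first terms: v_1 = 7, v_2 = 13, v_3 = 25. This suggests v_r = 3·2^r + 1.
Base case (r = 1): the formula gives 7 = 7 = v_1.
For the inductive step, assume it holds for an arbitrary j ≥ 1, so v_j = 3·2^j + 1.
Then v_{j+1} = 2·v_j - 1 = 2·(3·2^j + 1) - 1 = 3·2^(j + 1) + 1,
which is the claimed formula at r = j+1.
This completes the induction.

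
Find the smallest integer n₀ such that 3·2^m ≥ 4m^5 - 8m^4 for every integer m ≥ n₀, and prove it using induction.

n₀ = 23

At m = 22: 12582912 < 18740480, so the inequality fails and n₀ ≥ 23. We prove 3·2^m ≥ 4m^5 - 8m^4 for all m ≥ 23.
Base step (m = 23): 3·2^m = 25165824 and 4m^5 - 8m^4 = 23506644, so 25165824 ≥ 23506644.
Suppose the result is true for m = k, so 3·2^k ≥ 4k^5 - 8k^4.
Then 3·2^(k + 1) = 2·(3·2^k) ≥ 2·(4k^5 - 8k^4).
Also, for k ≥ 23 we have 2·(4k^5 - 8k^4) ≥ 4(k+1)^5 - 8(k+1)^4, since 2·(4k^5 - 8k^4) − (4(k+1)^5 - 8(k+1)^4) = 4k^5 - 28k^4 - 8k^3 + 8k^2 + 12k + 4, which is nonnegative for all k ≥ 23.
Combining, 3·2^(k + 1) ≥ 4(k+1)^5 - 8(k+1)^4.
Hence, by induction on m, the claim holds for every m ≥ 23.
Hence the smallest such n₀ is 23.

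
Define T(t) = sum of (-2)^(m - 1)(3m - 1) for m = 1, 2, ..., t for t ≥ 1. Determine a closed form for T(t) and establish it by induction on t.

T(t) = -(-2)^t·t

We claim T(t) = -(-2)^t·t for all t ≥ 1.
Base case (t = 1): T(1) = 2, and the closed form gives 2. They agree.
Inductive step: assume the claim holds for t = m, so T(m) = -(-2)^m·m.
Then T(m+1) = T(m) + ((-2)^m(3m + 2)) = (-(-2)^m·m) + ((-2)^m(3m + 2)).
Simplifying, T(m+1) = 2(-2)^m(m + 1) = -(-2)^(m+1)·(m+1),
which is the closed form with t = m+1.
Hence, by induction on t, the claim holds for every t ≥ 1.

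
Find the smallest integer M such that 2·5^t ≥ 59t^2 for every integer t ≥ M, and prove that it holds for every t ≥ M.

M = 4

At t = 3: 250 < 531, so the inequality fails and M ≥ 4. We prove 2·5^t ≥ 59t^2 for all t ≥ 4.
Base case (t = 4): 2·5^t = 1250 and 59t^2 = 944, so 1250 ≥ 944.
Suppose the result is true for t = j, so 2·5^j ≥ 59j^2.
Then 2·5^(j + 1) = 5·(2·5^j) ≥ 5·(59j^2).
Also, for j ≥ 4 we have 5·(59j^2) ≥ 59(j+1)^2, since 5 ≥ (1 + 1/j)^2 for all j ≥ 4.
Combining, 2·5^(j + 1) ≥ 59(j+1)^2.
By the principle of mathematical induction, the result holds for all t ≥ 4.
Hence the smallest such M is 4.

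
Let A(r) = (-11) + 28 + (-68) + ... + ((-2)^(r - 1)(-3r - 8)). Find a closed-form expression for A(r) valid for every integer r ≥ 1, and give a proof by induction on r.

A(r) = (-2)^r(r + 3) - 3

We claim A(r) = (-2)^r(r + 3) - 3 for all r ≥ 1.
For the base case r = 1: A(1) = -11, and the closed form gives -11. They agree.
Inductive step: suppose the statement holds for some m ≥ 1, so A(m) = (-2)^m(m + 3) - 3.
Then A(m+1) = A(m) + ((-2)^m(-3m - 11)) = ((-2)^m(m + 3) - 3) + ((-2)^m(-3m - 11)).
Simplifying, A(m+1) = -2(-2)^m·m - 8(-2)^m - 3 = (-2)^(m+1)((m+1) + 3) - 3,
which is the closed form with r = m+1.
By the principle of mathematical induction, the result holds for all r ≥ 1.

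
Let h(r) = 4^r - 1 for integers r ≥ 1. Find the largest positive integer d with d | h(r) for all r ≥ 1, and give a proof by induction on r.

d = 3

Computing the first values: h(1) = 3 and h(2) = 15; gcd(3, 15) = 3, so d ≤ 3.
We prove 3 | 4^r - 1 for all r ≥ 1 by induction on r.
Base case (r = 1): h(1) = 3 = 3·(1), so 3 | h(1).
Suppose the result is true for r = m, i.e. 3 | h(m). Then
4^{m+1} − 1^{m+1} = 4·4^m − 1·1^m = 4·(4^m − 1^m) + (3)·1^m. The first term is divisible by 3 by the inductive hypothesis, and the second term (3)·1^m is divisible by 3 since 3 | 3. Hence 3 | h(m+1).
By induction, the statement is established for all r ≥ 1.
Therefore the largest such d is 3.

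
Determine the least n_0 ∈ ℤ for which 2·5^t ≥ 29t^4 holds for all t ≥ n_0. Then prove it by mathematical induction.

n_0 = 7

At t = 6: 31250 < 37584, so the inequality fails and n_0 ≥ 7. We prove 2·5^t ≥ 29t^4 for all t ≥ 7.
When t = 7: 2·5^t = 156250 and 29t^4 = 69629, so 156250 ≥ 69629.
Inductive step: assume the claim holds for t = k, so 2·5^k ≥ 29k^4.
Then 2·5^(k + 1) = 5·(2·5^k) ≥ 5·(29k^4).
Also, for k ≥ 7 we have 5·(29k^4) ≥ 29(k+1)^4, since 5 ≥ (1 + 1/k)^4 for all k ≥ 7.
Combining, 2·5^(k + 1) ≥ 29(k+1)^4.
This completes the induction.
Hence the smallest such n_0 is 7.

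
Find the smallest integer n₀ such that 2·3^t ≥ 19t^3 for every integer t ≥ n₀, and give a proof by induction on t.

n₀ = 8

At t = 7: 4374 < 6517, so the inequality fails and n₀ ≥ 8. We prove 2·3^t ≥ 19t^3 for all t ≥ 8.
For the base case t = 8: 2·3^t = 13122 and 19t^3 = 9728, so 13122 ≥ 9728.
Inductive step: suppose the statement holds for some r ≥ 8, so 2·3^r ≥ 19r^3.
Then 2·3^(r + 1) = 3·(2·3^r) ≥ 3·(19r^3).
Also, for r ≥ 8 we have 3·(19r^3) ≥ 19(r+1)^3, since 3 ≥ (1 + 1/r)^3 for all r ≥ 8.
Combining, 2·3^(r + 1) ≥ 19(r+1)^3.
By induction, the statement is established for all t ≥ 8.
Hence the smallest such n₀ is 8.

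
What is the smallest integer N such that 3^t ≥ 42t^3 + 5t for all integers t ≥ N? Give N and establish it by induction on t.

N = 10

At t = 9: 19683 < 30663, so the inequality fails and N ≥ 10. We prove 3^t ≥ 42t^3 + 5t for all t ≥ 10.
Base step (t = 10): 3^t = 59049 and 42t^3 + 5t = 42050, so 59049 ≥ 42050.
Inductive step: assume the claim holds for t = j, so 3^j ≥ 42j^3 + 5j.
Then 3^(j + 1) = 3·(3^j) ≥ 3·(42j^3 + 5j).
Also, for j ≥ 10 we have 3·(42j^3 + 5j) ≥ 42(j+1)^3 + 5(j+1), since 3·(42j^3 + 5j) − (42(j+1)^3 + 5(j+1)) = 84j^3 - 126j^2 - 116j - 47, which is nonnegative for all j ≥ 10.
Combining, 3^(j + 1) ≥ 42(j+1)^3 + 5(j+1).
Hence, by induction on t, the claim holds for every t ≥ 10.
Hence the smallest such N is 10.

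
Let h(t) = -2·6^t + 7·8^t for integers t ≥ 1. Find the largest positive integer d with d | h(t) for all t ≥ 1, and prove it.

d = 4

Computing the first values: h(1) = 44 and h(2) = 376; gcd(44, 376) = 4, so d ≤ 4.
We prove 4 | -2·6^t + 7·8^t for all t ≥ 1 by induction on t.
When t = 1: h(1) = 44 = 4·(11), so 4 | h(1).
Inductive step: assume the claim holds for t = k, i.e. 4 | h(k). Then
h(k+1) − 8·h(k) = (-2·6^(k+1) + 7·8^(k+1)) − 8·(-2·6^k + 7·8^k) = (-2)·6^k·(6 − 8) = (4)·6^k. Since 4 | h(k) by the inductive hypothesis, 4 | 8·h(k); and 4 | 4 since 4 = 4·1. Therefore 4 | h(k+1).
This completes the induction.
Therefore the largest such d is 4.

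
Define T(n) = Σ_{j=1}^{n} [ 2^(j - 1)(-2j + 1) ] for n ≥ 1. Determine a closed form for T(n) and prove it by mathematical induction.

We claim T(n) = 2^n(-2n + 3) - 3 for all n ≥ 1.
For the base case n = 1: T(1) = -1, and the closed form gives -1. They agree.
Suppose the result is true for n = j, so T(j) = 2^j(-2j + 3) - 3.
Then T(j+1) = T(j) + (2^j(-2j - 1)) = (2^j(-2j + 3) - 3) + (2^j(-2j - 1)).
Simplifying, T(j+1) = 2^(j + 1) - 2^(j + 2)j - 3 = 2^(j+1)(-2(j+1) + 3) - 3,
which is the closed form with n = j+1.
Hence, by induction on n, the claim holds for every n ≥ 1.

T(n) = 2^n(-2n + 3) - 3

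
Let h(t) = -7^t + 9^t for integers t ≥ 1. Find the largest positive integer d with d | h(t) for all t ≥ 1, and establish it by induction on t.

d = 2

Computing the first values: h(1) = 2 and h(2) = 32; gcd(2, 32) = 2, so d ≤ 2.
We prove 2 | -7^t + 9^t for all t ≥ 1 by induction on t.
For the base case t = 1: h(1) = 2 = 2·(1), so 2 | h(1).
Suppose the result is true for t = j, i.e. 2 | h(j). Then
9^{j+1} − 7^{j+1} = 9·9^j − 7·7^j = 9·(9^j − 7^j) + (2)·7^j. The first term is divisible by 2 by the inductive hypothesis, and the second term (2)·7^j is divisible by 2 since 2 | 2. Hence 2 | h(j+1).
This completes the induction.
Therefore the largest such d is 2.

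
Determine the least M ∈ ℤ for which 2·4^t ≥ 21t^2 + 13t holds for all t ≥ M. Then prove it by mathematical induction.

M = 4

At t = 3: 128 < 228, so the inequality fails and M ≥ 4. We prove 2·4^t ≥ 21t^2 + 13t for all t ≥ 4.
Base case (t = 4): 2·4^t = 512 and 21t^2 + 13t = 388, so 512 ≥ 388.
For the inductive step, assume it holds for an arbitrary j ≥ 4, so 2·4^j ≥ 21j^2 + 13j.
Then 2·4^(j + 1) = 4·(2·4^j) ≥ 4·(21j^2 + 13j).
Also, for j ≥ 4 we have 4·(21j^2 + 13j) ≥ 21(j+1)^2 + 13(j+1), since 4·(21j^2 + 13j) − (21(j+1)^2 + 13(j+1)) = 63j^2 - 3j - 34, which is nonnegative for all j ≥ 4.
Combining, 2·4^(j + 1) ≥ 21(j+1)^2 + 13(j+1).
By the principle of mathematical induction, the result holds for all t ≥ 4.
Hence the smallest such M is 4.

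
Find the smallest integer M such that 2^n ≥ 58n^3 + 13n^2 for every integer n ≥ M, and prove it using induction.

At n = 18: 262144 < 342468, so the inequality fails and M ≥ 19. We prove 2^n ≥ 58n^3 + 13n^2 for all n ≥ 19.
Base step (n = 19): 2^n = 524288 and 58n^3 + 13n^2 = 402515, so 524288 ≥ 402515.
Suppose the result is true for n = i, so 2^i ≥ 58i^3 + 13i^2.
Then 2^(i + 1) = 2·(2^i) ≥ 2·(58i^3 + 13i^2).
Also, for i ≥ 19 we have 2·(58i^3 + 13i^2) ≥ 58(i+1)^3 + 13(i+1)^2, since 2·(58i^3 + 13i^2) − (58(i+1)^3 + 13(i+1)^2) = 58i^3 - 161i^2 - 200i - 71, which is nonnegative for all i ≥ 19.
Combining, 2^(i + 1) ≥ 58(i+1)^3 + 13(i+1)^2.
Hence, by induction on n, the claim holds for every n ≥ 19.
Hence the smallest such M is 19.

M = 19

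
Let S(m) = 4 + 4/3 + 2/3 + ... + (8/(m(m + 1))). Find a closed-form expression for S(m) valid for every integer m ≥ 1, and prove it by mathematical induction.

S(m) = 8m/(m + 1)

We claim S(m) = 8m/(m + 1) for all m ≥ 1.
For the base case m = 1: S(1) = 4, and the closed form gives 4. They agree.
Inductive step: assume the claim holds for m = j, so S(j) = 8j/(j + 1).
Then S(j+1) = S(j) + (8/((j + 1)(j + 2))) = (8j/(j + 1)) + (8/((j + 1)(j + 2))).
Simplifying, S(j+1) = 8(j + 1)/(j + 2) = 8(j+1)/((j+1) + 1),
which is the closed form with m = j+1.
By induction, the statement is established for all m ≥ 1.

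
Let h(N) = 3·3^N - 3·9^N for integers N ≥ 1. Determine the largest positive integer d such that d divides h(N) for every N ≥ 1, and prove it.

Computing the first values: h(1) = -18 and h(2) = -216; gcd(-18, -216) = 18, so d ≤ 18.
We prove 18 | 3·3^N - 3·9^N for all N ≥ 1 by induction on N.
Base case (N = 1): h(1) = -18 = 18·(-1), so 18 | h(1).
Inductive step: suppose the statement holds for some r ≥ 1, i.e. 18 | h(r). Then
h(r+1) − 9·h(r) = (3·3^(r+1) - 3·9^(r+1)) − 9·(3·3^r - 3·9^r) = (3)·3^r·(3 − 9) = (-18)·3^r. Since 18 | h(r) by the inductive hypothesis, 18 | 9·h(r); and 18 | -18 since -18 = 18·-1. Therefore 18 | h(r+1).
Hence, by induction on N, the claim holds for every N ≥ 1.
Therefore the largest such d is 18.

d = 18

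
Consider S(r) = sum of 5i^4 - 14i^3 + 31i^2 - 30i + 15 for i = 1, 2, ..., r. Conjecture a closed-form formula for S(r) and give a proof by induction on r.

We claim S(r) = r(r^4 - r^3 + 5r^2 - 3r + 5) for all r ≥ 1.
When r = 1: S(1) = 7, and the closed form gives 7. They agree.
Inductive step: suppose the statement holds for some i ≥ 1, so S(i) = i(i^4 - i^3 + 5i^2 - 3i + 5).
Then S(i+1) = S(i) + (5i^4 + 6i^3 + 19i^2 + 10i + 7) = (i(i^4 - i^3 + 5i^2 - 3i + 5)) + (5i^4 + 6i^3 + 19i^2 + 10i + 7).
Simplifying, S(i+1) = (i + 1)(i^4 + 3i^3 + 8i^2 + 8i + 7) = (i+1)((i+1)^4 - (i+1)^3 + 5(i+1)^2 - 3(i+1) + 5),
which is the closed form with r = i+1.
By the principle of mathematical induction, the result holds for all r ≥ 1.

S(r) = r(r^4 - r^3 + 5r^2 - 3r + 5)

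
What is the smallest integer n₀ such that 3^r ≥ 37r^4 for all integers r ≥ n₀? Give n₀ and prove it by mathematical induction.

n₀ = 13

At r = 12: 531441 < 767232, so the inequality fails and n₀ ≥ 13. We prove 3^r ≥ 37r^4 for all r ≥ 13.
For the base case r = 13: 3^r = 1594323 and 37r^4 = 1056757, so 1594323 ≥ 1056757.
Inductive step: suppose the statement holds for some m ≥ 13, so 3^m ≥ 37m^4.
Then 3^(m + 1) = 3·(3^m) ≥ 3·(37m^4).
Also, for m ≥ 13 we have 3·(37m^4) ≥ 37(m+1)^4, since 3 ≥ (1 + 1/m)^4 for all m ≥ 13.
Combining, 3^(m + 1) ≥ 37(m+1)^4.
This completes the induction.
Hence the smallest such n₀ is 13.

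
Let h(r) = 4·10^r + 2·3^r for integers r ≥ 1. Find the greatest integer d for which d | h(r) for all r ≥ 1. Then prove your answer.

Computing the first values: h(1) = 46 and h(2) = 418; gcd(46, 418) = 2, so d ≤ 2.
We prove 2 | 4·10^r + 2·3^r for all r ≥ 1 by induction on r.
For the base case r = 1: h(1) = 46 = 2·(23), so 2 | h(1).
Suppose the result is true for r = i, i.e. 2 | h(i). Then
h(i+1) − 10·h(i) = (4·10^(i+1) + 2·3^(i+1)) − 10·(4·10^i + 2·3^i) = (2)·3^i·(3 − 10) = (-14)·3^i. Since 2 | h(i) by the inductive hypothesis, 2 | 10·h(i); and 2 | -14 since -14 = 2·-7. Therefore 2 | h(i+1).
This completes the induction.
Therefore the largest such d is 2.

d = 2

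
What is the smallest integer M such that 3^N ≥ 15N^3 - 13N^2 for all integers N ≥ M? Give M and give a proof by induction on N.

At N = 8: 6561 < 6848, so the inequality fails and M ≥ 9. We prove 3^N ≥ 15N^3 - 13N^2 for all N ≥ 9.
Base step (N = 9): 3^N = 19683 and 15N^3 - 13N^2 = 9882, so 19683 ≥ 9882.
Suppose the result is true for N = k, so 3^k ≥ 15k^3 - 13k^2.
Then 3^(k + 1) = 3·(3^k) ≥ 3·(15k^3 - 13k^2).
Also, for k ≥ 9 we have 3·(15k^3 - 13k^2) ≥ 15(k+1)^3 - 13(k+1)^2, since 3·(15k^3 - 13k^2) − (15(k+1)^3 - 13(k+1)^2) = 30k^3 - 71k^2 - 19k - 2, which is nonnegative for all k ≥ 9.
Combining, 3^(k + 1) ≥ 15(k+1)^3 - 13(k+1)^2.
By induction, the statement is established for all N ≥ 9.
Hence the smallest such M is 9.

M = 9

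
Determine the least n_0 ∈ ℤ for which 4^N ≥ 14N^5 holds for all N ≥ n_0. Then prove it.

n_0 = 11

At N = 10: 1048576 < 1400000, so the inequality fails and n_0 ≥ 11. We prove 4^N ≥ 14N^5 for all N ≥ 11.
Base step (N = 11): 4^N = 4194304 and 14N^5 = 2254714, so 4194304 ≥ 2254714.
Inductive step: suppose the statement holds for some p ≥ 11, so 4^p ≥ 14p^5.
Then 4^(p + 1) = 4·(4^p) ≥ 4·(14p^5).
Also, for p ≥ 11 we have 4·(14p^5) ≥ 14(p+1)^5, since 4 ≥ (1 + 1/p)^5 for all p ≥ 11.
Combining, 4^(p + 1) ≥ 14(p+1)^5.
This completes the induction.
Hence the smallest such n_0 is 11.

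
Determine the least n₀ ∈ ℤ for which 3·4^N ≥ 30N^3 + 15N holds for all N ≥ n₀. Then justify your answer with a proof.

At N = 5: 3072 < 3825, so the inequality fails and n₀ ≥ 6. We prove 3·4^N ≥ 30N^3 + 15N for all N ≥ 6.
Base case (N = 6): 3·4^N = 12288 and 30N^3 + 15N = 6570, so 12288 ≥ 6570.
For the inductive step, assume it holds for an arbitrary k ≥ 6, so 3·4^k ≥ 30k^3 + 15k.
Then 3·4^(k + 1) = 4·(3·4^k) ≥ 4·(30k^3 + 15k).
Also, for k ≥ 6 we have 4·(30k^3 + 15k) ≥ 30(k+1)^3 + 15(k+1), since 4·(30k^3 + 15k) − (30(k+1)^3 + 15(k+1)) = 90k^3 - 90k^2 - 45k - 45, which is nonnegative for all k ≥ 6.
Combining, 3·4^(k + 1) ≥ 30(k+1)^3 + 15(k+1).
This completes the induction.
Hence the smallest such n₀ is 6.

n₀ = 6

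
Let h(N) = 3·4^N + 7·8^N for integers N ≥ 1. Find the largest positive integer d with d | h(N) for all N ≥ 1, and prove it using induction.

Computing the first values: h(1) = 68 and h(2) = 496; gcd(68, 496) = 4, so d ≤ 4.
We prove 4 | 3·4^N + 7·8^N for all N ≥ 1 by induction on N.
When N = 1: h(1) = 68 = 4·(17), so 4 | h(1).
Inductive step: suppose the statement holds for some r ≥ 1, i.e. 4 | h(r). Then
h(r+1) − 8·h(r) = (3·4^(r+1) + 7·8^(r+1)) − 8·(3·4^r + 7·8^r) = (3)·4^r·(4 − 8) = (-12)·4^r. Since 4 | h(r) by the inductive hypothesis, 4 | 8·h(r); and 4 | -12 since -12 = 4·-3. Therefore 4 | h(r+1).
This completes the induction.
Therefore the largest such d is 4.

d = 4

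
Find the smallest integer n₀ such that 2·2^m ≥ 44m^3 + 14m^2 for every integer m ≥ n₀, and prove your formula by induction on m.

At m = 16: 131072 < 183808, so the inequality fails and n₀ ≥ 17. We prove 2·2^m ≥ 44m^3 + 14m^2 for all m ≥ 17.
Base case (m = 17): 2·2^m = 262144 and 44m^3 + 14m^2 = 220218, so 262144 ≥ 220218.
For the inductive step, assume it holds for an arbitrary i ≥ 17, so 2·2^i ≥ 44i^3 + 14i^2.
Then 2·2^(i + 1) = 2·(2·2^i) ≥ 2·(44i^3 + 14i^2).
Also, for i ≥ 17 we have 2·(44i^3 + 14i^2) ≥ 44(i+1)^3 + 14(i+1)^2, since 2·(44i^3 + 14i^2) − (44(i+1)^3 + 14(i+1)^2) = 44i^3 - 118i^2 - 160i - 58, which is nonnegative for all i ≥ 17.
Combining, 2·2^(i + 1) ≥ 44(i+1)^3 + 14(i+1)^2.
By the principle of mathematical induction, the result holds for all m ≥ 17.
Hence the smallest such n₀ is 17.

n₀ = 17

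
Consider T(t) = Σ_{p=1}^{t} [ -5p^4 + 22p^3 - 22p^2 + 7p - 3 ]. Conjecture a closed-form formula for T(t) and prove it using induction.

We claim T(t) = -t(t^4 - 3t^3 - 2t^2 + 2t + 3) for all t ≥ 1.
When t = 1: T(1) = -1, and the closed form gives -1. They agree.
For the inductive step, assume it holds for an arbitrary p ≥ 1, so T(p) = p(-p^4 + 3p^3 + 2p^2 - 2p - 3).
Then T(p+1) = T(p) + (-5p^4 + 2p^3 + 14p^2 + 9p - 1) = (p(-p^4 + 3p^3 + 2p^2 - 2p - 3)) + (-5p^4 + 2p^3 + 14p^2 + 9p - 1).
Simplifying, T(p+1) = -(p + 1)(p^4 + p^3 - 5p^2 - 7p + 1) = -(p+1)((p+1)^4 - 3(p+1)^3 - 2(p+1)^2 + 2(p+1) + 3),
which is the closed form with t = p+1.
By induction, the statement is established for all t ≥ 1.

T(t) = -t(t^4 - 3t^3 - 2t^2 + 2t + 3)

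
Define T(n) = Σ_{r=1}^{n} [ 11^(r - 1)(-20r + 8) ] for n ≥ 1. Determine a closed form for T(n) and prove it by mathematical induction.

T(n) = 11^n(-2n + 1) - 1

We claim T(n) = 11^n(-2n + 1) - 1 for all n ≥ 1.
Base step (n = 1): T(1) = -12, and the closed form gives -12. They agree.
Inductive step: assume the claim holds for n = r, so T(r) = 11^r(-2r + 1) - 1.
Then T(r+1) = T(r) + (11^r(-20r - 12)) = (11^r(-2r + 1) - 1) + (11^r(-20r - 12)).
Simplifying, T(r+1) = -22·11^r·r - 11·11^r - 1 = 11^(r+1)(-2(r+1) + 1) - 1,
which is the closed form with n = r+1.
By induction, the statement is established for all n ≥ 1.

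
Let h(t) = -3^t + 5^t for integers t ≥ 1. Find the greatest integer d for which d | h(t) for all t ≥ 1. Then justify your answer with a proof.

d = 2

Computing the first values: h(1) = 2 and h(2) = 16; gcd(2, 16) = 2, so d ≤ 2.
We prove 2 | -3^t + 5^t for all t ≥ 1 by induction on t.
For the base case t = 1: h(1) = 2 = 2·(1), so 2 | h(1).
Suppose the result is true for t = m, i.e. 2 | h(m). Then
5^{m+1} − 3^{m+1} = 5·5^m − 3·3^m = 5·(5^m − 3^m) + (2)·3^m. The first term is divisible by 2 by the inductive hypothesis, and the second term (2)·3^m is divisible by 2 since 2 | 2. Hence 2 | h(m+1).
Hence, by induction on t, the claim holds for every t ≥ 1.
Therefore the largest such d is 2.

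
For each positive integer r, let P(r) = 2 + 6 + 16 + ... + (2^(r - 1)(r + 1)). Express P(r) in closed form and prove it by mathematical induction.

P(r) = 2^r·r

We claim P(r) = 2^r·r for all r ≥ 1.
Base case (r = 1): P(1) = 2, and the closed form gives 2. They agree.
Inductive step: assume the claim holds for r = j, so P(j) = 2^j·j.
Then P(j+1) = P(j) + (2^j(j + 2)) = (2^j·j) + (2^j(j + 2)).
Simplifying, P(j+1) = 2^(j + 1)(j + 1) = 2^(j+1)·(j+1),
which is the closed form with r = j+1.
This completes the induction.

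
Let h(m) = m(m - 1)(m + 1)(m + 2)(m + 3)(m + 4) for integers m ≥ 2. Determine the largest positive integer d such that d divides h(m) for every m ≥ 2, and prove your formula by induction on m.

Computing the first values: h(2) = 720 and h(3) = 5040; gcd(720, 5040) = 720, so d ≤ 720.
We prove 720 | m(m - 1)(m + 1)(m + 2)(m + 3)(m + 4) for all m ≥ 2 by induction on m.
When m = 2: h(2) = 720 = 720·(1), so 720 | h(2).
Inductive step: suppose the statement holds for some p ≥ 2, i.e. 720 | h(p). Then
h(p+1) − h(p) = p·(p+1)·(p+2)·(p+3)·(p+4)·(p+5) − (p-1)·p·(p+1)·(p+2)·(p+3)·(p+4) = p·(p+1)·(p+2)·(p+3)·(p+4)·[(p+5) − (p-1)] = 6·p·(p+1)·(p+2)·(p+3)·(p+4). The product of 5 consecutive integers is divisible by (5)! = 120, so h(p+1) − h(p) is divisible by 6·120 = 720. By the inductive hypothesis 720 | h(p), hence 720 | h(p+1).
Hence, by induction on m, the claim holds for every m ≥ 2.
Therefore the largest such d is 720.

d = 720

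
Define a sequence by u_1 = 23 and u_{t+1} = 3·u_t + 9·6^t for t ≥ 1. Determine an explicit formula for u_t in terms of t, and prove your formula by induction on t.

Computing the first terms: u_1 = 23, u_2 = 123, u_3 = 693. This suggests u_t = 5·3^(t - 1) + 3·6^t.
Base step (t = 1): the formula gives 23 = 23 = u_1.
For the inductive step, assume it holds for an arbitrary r ≥ 1, so u_r = 5·3^(r - 1) + 3·6^r.
Then u_{r+1} = 3·u_r + 9·6^r = 3·(5·3^(r - 1) + 3·6^r) + 9·6^r = 5·3^r + 3·6^(r + 1) = 5·3^((r+1) - 1) + 3·6^(r+1),
which is the claimed formula at t = r+1.
By the principle of mathematical induction, the result holds for all t ≥ 1.

u_t = 5·3^(t - 1) + 3·6^t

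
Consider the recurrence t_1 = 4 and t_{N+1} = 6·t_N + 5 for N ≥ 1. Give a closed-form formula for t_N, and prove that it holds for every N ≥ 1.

Computing the first terms: t_1 = 4, t_2 = 29, t_3 = 179. This suggests t_N = 5·6^(N - 1) - 1.
Base step (N = 1): the formula gives 4 = 4 = t_1.
Inductive step: suppose the statement holds for some k ≥ 1, so t_k = 5·6^(k - 1) - 1.
Then t_{k+1} = 6·t_k + 5 = 6·(5·6^(k - 1) - 1) + 5 = 5·6^k - 1 = 5·6^((k+1) - 1) - 1,
which is the claimed formula at N = k+1.
By the principle of mathematical induction, the result holds for all N ≥ 1.

t_N = 5·6^(N - 1) - 1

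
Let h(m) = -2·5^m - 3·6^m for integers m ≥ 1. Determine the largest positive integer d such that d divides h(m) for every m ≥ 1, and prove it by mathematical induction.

Computing the first values: h(1) = -28 and h(2) = -158; gcd(-28, -158) = 2, so d ≤ 2.
We prove 2 | -2·5^m - 3·6^m for all m ≥ 1 by induction on m.
Base step (m = 1): h(1) = -28 = 2·(-14), so 2 | h(1).
Inductive step: assume the claim holds for m = k, i.e. 2 | h(k). Then
h(k+1) − 6·h(k) = (-2·5^(k+1) - 3·6^(k+1)) − 6·(-2·5^k - 3·6^k) = (-2)·5^k·(5 − 6) = (2)·5^k. Since 2 | h(k) by the inductive hypothesis, 2 | 6·h(k); and 2 | 2 since 2 = 2·1. Therefore 2 | h(k+1).
By induction, the statement is established for all m ≥ 1.
Therefore the largest such d is 2.

d = 2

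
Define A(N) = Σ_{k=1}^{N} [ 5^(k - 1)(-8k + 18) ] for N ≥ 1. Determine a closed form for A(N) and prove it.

A(N) = 5^N(-2N + 5) - 5

We claim A(N) = 5^N(-2N + 5) - 5 for all N ≥ 1.
For the base case N = 1: A(1) = 10, and the closed form gives 10. They agree.
Inductive step: suppose the statement holds for some k ≥ 1, so A(k) = 5^k(-2k + 5) - 5.
Then A(k+1) = A(k) + (5^k(-8k + 10)) = (5^k(-2k + 5) - 5) + (5^k(-8k + 10)).
Simplifying, A(k+1) = -10·5^k·k + 15·5^k - 5 = 5^(k+1)(-2(k+1) + 5) - 5,
which is the closed form with N = k+1.
By induction, the statement is established for all N ≥ 1.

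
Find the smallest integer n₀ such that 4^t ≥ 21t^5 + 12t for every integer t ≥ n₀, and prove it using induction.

At t = 10: 1048576 < 2100120, so the inequality fails and n₀ ≥ 11. We prove 4^t ≥ 21t^5 + 12t for all t ≥ 11.
Base case (t = 11): 4^t = 4194304 and 21t^5 + 12t = 3382203, so 4194304 ≥ 3382203.
For the inductive step, assume it holds for an arbitrary m ≥ 11, so 4^m ≥ 21m^5 + 12m.
Then 4^(m + 1) = 4·(4^m) ≥ 4·(21m^5 + 12m).
Also, for m ≥ 11 we have 4·(21m^5 + 12m) ≥ 21(m+1)^5 + 12(m+1), since 4·(21m^5 + 12m) − (21(m+1)^5 + 12(m+1)) = 63m^5 - 105m^4 - 210m^3 - 210m^2 - 69m - 33, which is nonnegative for all m ≥ 11.
Combining, 4^(m + 1) ≥ 21(m+1)^5 + 12(m+1).
By induction, the statement is established for all t ≥ 11.
Hence the smallest such n₀ is 11.

n₀ = 11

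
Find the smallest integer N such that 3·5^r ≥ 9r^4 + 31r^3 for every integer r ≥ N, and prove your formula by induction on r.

N = 6

At r = 5: 9375 < 9500, so the inequality fails and N ≥ 6. We prove 3·5^r ≥ 9r^4 + 31r^3 for all r ≥ 6.
When r = 6: 3·5^r = 46875 and 9r^4 + 31r^3 = 18360, so 46875 ≥ 18360.
For the inductive step, assume it holds for an arbitrary m ≥ 6, so 3·5^m ≥ 9m^4 + 31m^3.
Then 3·5^(m + 1) = 5·(3·5^m) ≥ 5·(9m^4 + 31m^3).
Also, for m ≥ 6 we have 5·(9m^4 + 31m^3) ≥ 9(m+1)^4 + 31(m+1)^3, since 5·(9m^4 + 31m^3) − (9(m+1)^4 + 31(m+1)^3) = 36m^4 + 88m^3 - 147m^2 - 129m - 40, which is nonnegative for all m ≥ 6.
Combining, 3·5^(m + 1) ≥ 9(m+1)^4 + 31(m+1)^3.
By induction, the statement is established for all r ≥ 6.
Hence the smallest such N is 6.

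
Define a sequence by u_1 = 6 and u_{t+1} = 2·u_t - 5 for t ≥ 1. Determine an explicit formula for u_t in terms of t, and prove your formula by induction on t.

u_t = 2^(t - 1) + 5

Computing the first terms: u_1 = 6, u_2 = 7, u_3 = 9. This suggests u_t = 2^(t - 1) + 5.
For the base case t = 1: the formula gives 6 = 6 = u_1.
For the inductive step, assume it holds for an arbitrary i ≥ 1, so u_i = 2^(i - 1) + 5.
Then u_{i+1} = 2·u_i - 5 = 2·(2^(i - 1) + 5) - 5 = 2^i + 5 = 2^((i+1) - 1) + 5,
which is the claimed formula at t = i+1.
This completes the induction.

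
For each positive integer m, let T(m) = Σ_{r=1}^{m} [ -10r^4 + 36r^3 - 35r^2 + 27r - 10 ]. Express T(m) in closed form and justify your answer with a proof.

T(m) = -m(2m^4 - 4m^3 - 3m^2 - 5m + 2)

We claim T(m) = -m(2m^4 - 4m^3 - 3m^2 - 5m + 2) for all m ≥ 1.
For the base case m = 1: T(1) = 8, and the closed form gives 8. They agree.
Inductive step: assume the claim holds for m = r, so T(r) = r(-2r^4 + 4r^3 + 3r^2 + 5r - 2).
Then T(r+1) = T(r) + (-10r^4 - 4r^3 + 13r^2 + 25r + 8) = (r(-2r^4 + 4r^3 + 3r^2 + 5r - 2)) + (-10r^4 - 4r^3 + 13r^2 + 25r + 8).
Simplifying, T(r+1) = -(r + 1)(2r^4 + 4r^3 - 3r^2 - 15r - 8) = -(r+1)(2(r+1)^4 - 4(r+1)^3 - 3(r+1)^2 - 5(r+1) + 2),
which is the closed form with m = r+1.
By the principle of mathematical induction, the result holds for all m ≥ 1.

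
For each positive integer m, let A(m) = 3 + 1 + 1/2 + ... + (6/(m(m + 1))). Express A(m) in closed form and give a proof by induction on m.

A(m) = 6m/(m + 1)

We claim A(m) = 6m/(m + 1) for all m ≥ 1.
Base case (m = 1): A(1) = 3, and the closed form gives 3. They agree.
Suppose the result is true for m = k, so A(k) = 6k/(k + 1).
Then A(k+1) = A(k) + (6/((k + 1)(k + 2))) = (6k/(k + 1)) + (6/((k + 1)(k + 2))).
Simplifying, A(k+1) = 6(k + 1)/(k + 2) = 6(k+1)/((k+1) + 1),
which is the closed form with m = k+1.
By induction, the statement is established for all m ≥ 1.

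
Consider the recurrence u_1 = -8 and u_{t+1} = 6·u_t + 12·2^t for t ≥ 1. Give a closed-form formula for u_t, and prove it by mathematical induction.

Computing the first terms: u_1 = -8, u_2 = -24, u_3 = -96. This suggests u_t = -3·2^t - 2·6^(t - 1).
Base case (t = 1): the formula gives -8 = -8 = u_1.
Inductive step: assume the claim holds for t = k, so u_k = -3·2^k - 2·6^(k - 1).
Then u_{k+1} = 6·u_k + 12·2^k = 6·(-3·2^k - 2·6^(k - 1)) + 12·2^k = -3·2^(k + 1) - 2·6^k = -3·2^(k+1) - 2·6^((k+1) - 1),
which is the claimed formula at t = k+1.
By induction, the statement is established for all t ≥ 1.

u_t = -3·2^t - 2·6^(t - 1)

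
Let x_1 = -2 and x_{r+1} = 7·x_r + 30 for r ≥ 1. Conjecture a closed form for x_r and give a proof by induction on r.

Computing the first terms: x_1 = -2, x_2 = 16, x_3 = 142. This suggests x_r = 3·7^(r - 1) - 5.
When r = 1: the formula gives -2 = -2 = x_1.
Suppose the result is true for r = k, so x_k = 3·7^(k - 1) - 5.
Then x_{k+1} = 7·x_k + 30 = 7·(3·7^(k - 1) - 5) + 30 = 3·7^k - 5 = 3·7^((k+1) - 1) - 5,
which is the claimed formula at r = k+1.
By induction, the statement is established for all r ≥ 1.

x_r = 3·7^(r - 1) - 5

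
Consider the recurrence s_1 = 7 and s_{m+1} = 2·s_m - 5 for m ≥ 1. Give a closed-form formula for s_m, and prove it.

Computing the first terms: s_1 = 7, s_2 = 9, s_3 = 13. This suggests s_m = 2^m + 5.
Base case (m = 1): the formula gives 7 = 7 = s_1.
Inductive step: suppose the statement holds for some j ≥ 1, so s_j = 2^j + 5.
Then s_{j+1} = 2·s_j - 5 = 2·(2^j + 5) - 5 = 2^(j + 1) + 5,
which is the claimed formula at m = j+1.
By the principle of mathematical induction, the result holds for all m ≥ 1.

s_m = 2^m + 5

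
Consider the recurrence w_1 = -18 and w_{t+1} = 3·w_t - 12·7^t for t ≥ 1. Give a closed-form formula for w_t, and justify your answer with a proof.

w_t = 3^t - 3·7^t

Computing the first terms: w_1 = -18, w_2 = -138, w_3 = -1002. This suggests w_t = 3^t - 3·7^t.
When t = 1: the formula gives -18 = -18 = w_1.
Inductive step: suppose the statement holds for some k ≥ 1, so w_k = 3^k - 3·7^k.
Then w_{k+1} = 3·w_k - 12·7^k = 3·(3^k - 3·7^k) - 12·7^k = 3^(k + 1) - 3·7^(k + 1),
which is the claimed formula at t = k+1.
By the principle of mathematical induction, the result holds for all t ≥ 1.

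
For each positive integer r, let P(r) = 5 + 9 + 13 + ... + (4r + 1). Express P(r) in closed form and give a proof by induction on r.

P(r) = r(2r + 3)

We claim P(r) = r(2r + 3) for all r ≥ 1.
For the base case r = 1: P(1) = 5, and the closed form gives 5. They agree.
Inductive step: assume the claim holds for r = j, so P(j) = j(2j + 3).
Then P(j+1) = P(j) + (4j + 5) = (j(2j + 3)) + (4j + 5).
Simplifying, P(j+1) = (j + 1)(2j + 5) = (j+1)(2(j+1) + 3),
which is the closed form with r = j+1.
By the principle of mathematical induction, the result holds for all r ≥ 1.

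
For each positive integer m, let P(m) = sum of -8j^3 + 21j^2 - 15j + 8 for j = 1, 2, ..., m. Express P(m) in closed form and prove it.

P(m) = -m(2m^3 - 3m^2 - m - 4)

We claim P(m) = -m(2m^3 - 3m^2 - m - 4) for all m ≥ 1.
Base case (m = 1): P(1) = 6, and the closed form gives 6. They agree.
Inductive step: suppose the statement holds for some j ≥ 1, so P(j) = j(-2j^3 + 3j^2 + j + 4).
Then P(j+1) = P(j) + (-8j^3 - 3j^2 + 3j + 6) = (j(-2j^3 + 3j^2 + j + 4)) + (-8j^3 - 3j^2 + 3j + 6).
Simplifying, P(j+1) = -(j + 1)(2j^3 + 3j^2 - j - 6) = -(j+1)(2(j+1)^3 - 3(j+1)^2 - (j+1) - 4),
which is the closed form with m = j+1.
By induction, the statement is established for all m ≥ 1.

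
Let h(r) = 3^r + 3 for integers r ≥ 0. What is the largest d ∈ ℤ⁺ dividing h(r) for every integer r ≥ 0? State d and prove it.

Computing the first values: h(0) = 4 and h(1) = 6; gcd(4, 6) = 2, so d ≤ 2.
We prove 2 | 3^r + 3 for all r ≥ 0 by induction on r.
When r = 0: h(0) = 4 = 2·(2), so 2 | h(0).
Suppose the result is true for r = k, i.e. 2 | h(k). Then
h(k+1) = 3^(k+1) + 3 = 3·(3^k + 3) - 6 = 3·h(k) - 6. The first term is divisible by 2 by the inductive hypothesis, and -6 is divisible by 2. Hence 2 | h(k+1).
Hence, by induction on r, the claim holds for every r ≥ 0.
Therefore the largest such d is 2.

d = 2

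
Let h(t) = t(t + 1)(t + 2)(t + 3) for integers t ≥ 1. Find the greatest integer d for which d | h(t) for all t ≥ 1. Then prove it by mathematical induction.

d = 24

Computing the first values: h(1) = 24 and h(2) = 120; gcd(24, 120) = 24, so d ≤ 24.
We prove 24 | t(t + 1)(t + 2)(t + 3) for all t ≥ 1 by induction on t.
Base case (t = 1): h(1) = 24 = 24·(1), so 24 | h(1).
Suppose the result is true for t = m, i.e. 24 | h(m). Then
h(m+1) − h(m) = (m+1)·(m+2)·(m+3)·(m+4) − m·(m+1)·(m+2)·(m+3) = (m+1)·(m+2)·(m+3)·[(m+4) − m] = 4·(m+1)·(m+2)·(m+3). The product of 3 consecutive integers is divisible by (3)! = 6, so h(m+1) − h(m) is divisible by 4·6 = 24. By the inductive hypothesis 24 | h(m), hence 24 | h(m+1).
By induction, the statement is established for all t ≥ 1.
Therefore the largest such d is 24.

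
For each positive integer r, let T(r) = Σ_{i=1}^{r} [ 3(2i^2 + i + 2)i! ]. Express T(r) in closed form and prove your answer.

We claim T(r) = (6r + 3)(r + 1)! - 3 for all r ≥ 1.
Base step (r = 1): T(1) = 15, and the closed form gives 15. They agree.
Inductive step: suppose the statement holds for some i ≥ 1, so T(i) = (6i + 3)(i + 1)! - 3.
Then T(i+1) = T(i) + (3(2i^2 + 5i + 5)(i + 1)!) = ((6i + 3)(i + 1)! - 3) + (3(2i^2 + 5i + 5)(i + 1)!).
Simplifying, T(i+1) = (6(i+1) + 3)((i+1) + 1)! - 3,
which is the closed form with r = i+1.
Hence, by induction on r, the claim holds for every r ≥ 1.

T(r) = (6r + 3)(r + 1)! - 3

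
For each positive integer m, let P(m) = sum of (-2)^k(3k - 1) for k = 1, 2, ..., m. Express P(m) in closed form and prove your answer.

P(m) = 2(-2)^m·m

We claim P(m) = 2(-2)^m·m for all m ≥ 1.
When m = 1: P(1) = -4, and the closed form gives -4. They agree.
For the inductive step, assume it holds for an arbitrary k ≥ 1, so P(k) = 2(-2)^k·k.
Then P(k+1) = P(k) + ((-2)^(k + 1)(3k + 2)) = (2(-2)^k·k) + ((-2)^(k + 1)(3k + 2)).
Simplifying, P(k+1) = (-2)^(k + 2)(-k - 1) = 2(-2)^(k+1)·(k+1),
which is the closed form with m = k+1.
By induction, the statement is established for all m ≥ 1.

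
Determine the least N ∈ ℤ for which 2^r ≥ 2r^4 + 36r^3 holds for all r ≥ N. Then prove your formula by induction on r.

At r = 18: 262144 < 419904, so the inequality fails and N ≥ 19. We prove 2^r ≥ 2r^4 + 36r^3 for all r ≥ 19.
For the base case r = 19: 2^r = 524288 and 2r^4 + 36r^3 = 507566, so 524288 ≥ 507566.
For the inductive step, assume it holds for an arbitrary i ≥ 19, so 2^i ≥ 2i^4 + 36i^3.
Then 2^(i + 1) = 2·(2^i) ≥ 2·(2i^4 + 36i^3).
Also, for i ≥ 19 we have 2·(2i^4 + 36i^3) ≥ 2(i+1)^4 + 36(i+1)^3, since 2·(2i^4 + 36i^3) − (2(i+1)^4 + 36(i+1)^3) = 2i^4 + 28i^3 - 120i^2 - 116i - 38, which is nonnegative for all i ≥ 19.
Combining, 2^(i + 1) ≥ 2(i+1)^4 + 36(i+1)^3.
This completes the induction.
Hence the smallest such N is 19.

N = 19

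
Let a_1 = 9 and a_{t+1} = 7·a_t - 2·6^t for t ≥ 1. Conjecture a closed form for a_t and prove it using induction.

a_t = 2·6^t - 3·7^(t - 1)

Computing the first terms: a_1 = 9, a_2 = 51, a_3 = 285. This suggests a_t = 2·6^t - 3·7^(t - 1).
Base case (t = 1): the formula gives 9 = 9 = a_1.
Inductive step: assume the claim holds for t = k, so a_k = 2·6^k - 3·7^(k - 1).
Then a_{k+1} = 7·a_k - 2·6^k = 7·(2·6^k - 3·7^(k - 1)) - 2·6^k = 2·6^(k + 1) - 3·7^k = 2·6^(k+1) - 3·7^((k+1) - 1),
which is the claimed formula at t = k+1.
Hence, by induction on t, the claim holds for every t ≥ 1.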